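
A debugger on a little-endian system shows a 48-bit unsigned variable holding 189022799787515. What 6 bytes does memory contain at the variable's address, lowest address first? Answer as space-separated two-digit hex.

FB F5 D5 4C EA AB

189022799787515 in hexadecimal, padded to 48 bits, is 0xABEA4CD5F5FB.
Split into bytes (most-significant first): AB EA 4C D5 F5 FB.
In little-endian order the low byte comes first in memory.
So at ascending addresses the bytes are FB F5 D5 4C EA AB.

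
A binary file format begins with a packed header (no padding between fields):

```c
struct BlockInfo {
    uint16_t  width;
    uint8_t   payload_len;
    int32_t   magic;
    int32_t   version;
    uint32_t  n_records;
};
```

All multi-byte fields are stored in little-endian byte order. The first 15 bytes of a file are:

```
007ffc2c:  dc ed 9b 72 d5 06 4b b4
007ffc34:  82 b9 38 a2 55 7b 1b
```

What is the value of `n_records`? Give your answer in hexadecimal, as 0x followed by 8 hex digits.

`n_records` follows `width` (2 B), `payload_len` (1 B), `magic` (4 B), `version` (4 B), so it starts at offset 2 + 1 + 4 + 4 = 11 and occupies 4 bytes.
Bytes at offsets 11..14: A2 55 7B 1B.
In little-endian order the low byte comes first in memory.
Reassemble most-significant byte first: 1B 7B 55 A2 → 0x1B7B55A2.

0x1B7B55A2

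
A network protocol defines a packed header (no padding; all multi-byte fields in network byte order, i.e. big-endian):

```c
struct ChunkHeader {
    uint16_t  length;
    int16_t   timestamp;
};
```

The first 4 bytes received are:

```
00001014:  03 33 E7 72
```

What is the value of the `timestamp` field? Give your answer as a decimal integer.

`timestamp` follows `length` (2 bytes), so it starts at byte offset 2 and occupies 2 bytes.
Bytes at offsets 2..3: E7 72.
Big-endian stores the most-significant byte at the lowest address.
The bytes are already most-significant first: 0xE772.
Top bit is set, so as a signed 16-bit value this is 0xE772 − 2^16 = -6286.

-6286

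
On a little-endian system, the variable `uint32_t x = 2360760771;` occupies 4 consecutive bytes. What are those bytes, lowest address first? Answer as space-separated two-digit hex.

C3 59 B6 8C

2360760771 in hexadecimal, padded to 32 bits, is 0x8CB659C3.
Split into bytes (most-significant first): 8C B6 59 C3.
Little-endian: lowest address holds the least-significant byte.
So at ascending addresses the bytes are C3 59 B6 8C.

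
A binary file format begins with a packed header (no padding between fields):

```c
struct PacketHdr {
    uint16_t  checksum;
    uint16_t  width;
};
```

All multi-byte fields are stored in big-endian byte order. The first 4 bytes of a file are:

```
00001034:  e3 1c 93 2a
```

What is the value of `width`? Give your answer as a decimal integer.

`width` follows `checksum` (2 bytes), so it starts at byte offset 2 and occupies 2 bytes.
Bytes at offsets 2..3: 93 2A.
In big-endian order the high byte comes first in memory.
The bytes are already most-significant first: 0x932A.
0x932A = 37674.

37674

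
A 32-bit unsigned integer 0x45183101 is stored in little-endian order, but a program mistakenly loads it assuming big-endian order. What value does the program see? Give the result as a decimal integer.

Stored little-endian, the bytes at ascending addresses are 01 31 18 45.
Read back as big-endian, the last byte is least significant, giving 0x01311845.
0x01311845 = 19994693.

19994693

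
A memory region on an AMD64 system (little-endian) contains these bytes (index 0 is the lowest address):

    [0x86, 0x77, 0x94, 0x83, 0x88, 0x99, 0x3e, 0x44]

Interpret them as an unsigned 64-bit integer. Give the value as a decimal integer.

Little-endian stores the least-significant byte at the lowest address.
Reassemble most-significant byte first: 44 3E 99 88 83 94 77 86 → 0x443E998883947786.
0x443E998883947786 = 4917536654737307526.

4917536654737307526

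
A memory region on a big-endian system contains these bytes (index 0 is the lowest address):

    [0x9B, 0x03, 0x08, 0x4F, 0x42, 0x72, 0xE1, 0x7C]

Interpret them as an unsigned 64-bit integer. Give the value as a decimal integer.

11169780637319225724

Big-endian stores the most-significant byte at the lowest address.
The bytes are already most-significant first: 0x9B03084F4272E17C.
0x9B03084F4272E17C = 11169780637319225724.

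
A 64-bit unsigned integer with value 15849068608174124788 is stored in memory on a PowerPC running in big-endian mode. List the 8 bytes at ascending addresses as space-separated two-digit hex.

DB F3 33 ED 5B 03 6E F4

15849068608174124788 in hexadecimal, padded to 64 bits, is 0xDBF333ED5B036EF4.
Split into bytes (most-significant first): DB F3 33 ED 5B 03 6E F4.
In big-endian order the high byte comes first in memory.
So the memory order matches the most-significant-first order: DB F3 33 ED 5B 03 6E F4.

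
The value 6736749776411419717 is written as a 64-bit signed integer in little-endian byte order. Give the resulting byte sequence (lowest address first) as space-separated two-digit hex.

6736749776411419717 in hexadecimal, padded to 64 bits, is 0x5D7DBE3A93B1E445.
Split into bytes (most-significant first): 5D 7D BE 3A 93 B1 E4 45.
Little-endian stores the least-significant byte at the lowest address.
So at ascending addresses the bytes are 45 E4 B1 93 3A BE 7D 5D.

45 E4 B1 93 3A BE 7D 5D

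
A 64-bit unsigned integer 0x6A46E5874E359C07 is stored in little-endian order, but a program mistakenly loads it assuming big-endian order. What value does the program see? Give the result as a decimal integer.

548371866036029034

Stored little-endian, the bytes at ascending addresses are 07 9C 35 4E 87 E5 46 6A.
Read back as big-endian, the last byte is least significant, giving 0x079C354E87E5466A.
0x079C354E87E5466A = 548371866036029034.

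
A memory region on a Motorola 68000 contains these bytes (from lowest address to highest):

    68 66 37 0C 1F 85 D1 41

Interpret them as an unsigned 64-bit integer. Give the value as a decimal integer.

In big-endian order the high byte comes first in memory.
The bytes are already most-significant first: 0x6866370C1F85D141.
0x6866370C1F85D141 = 7522760752776991041.

7522760752776991041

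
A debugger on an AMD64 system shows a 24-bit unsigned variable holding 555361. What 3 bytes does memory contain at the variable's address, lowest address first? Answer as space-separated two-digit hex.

61 79 08

555361 in hexadecimal, padded to 24 bits, is 0x087961.
Split into bytes (most-significant first): 08 79 61.
Little-endian: lowest address holds the least-significant byte.
So at ascending addresses the bytes are 61 79 08.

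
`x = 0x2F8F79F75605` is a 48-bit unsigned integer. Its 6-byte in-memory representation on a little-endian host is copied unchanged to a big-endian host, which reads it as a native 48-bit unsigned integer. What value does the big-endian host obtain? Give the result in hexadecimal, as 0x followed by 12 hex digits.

0x0556F7798F2F

Stored little-endian, the bytes at ascending addresses are 05 56 F7 79 8F 2F.
Read back as big-endian, the last byte is least significant, giving 0x0556F7798F2F.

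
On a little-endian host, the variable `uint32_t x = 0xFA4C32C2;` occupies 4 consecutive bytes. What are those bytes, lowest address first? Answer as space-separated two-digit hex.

C2 32 4C FA

Split into bytes (most-significant first): FA 4C 32 C2.
Little-endian: lowest address holds the least-significant byte.
So at ascending addresses the bytes are C2 32 4C FA.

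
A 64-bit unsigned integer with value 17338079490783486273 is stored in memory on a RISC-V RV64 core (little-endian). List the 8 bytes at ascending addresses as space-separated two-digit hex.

17338079490783486273 in hexadecimal, padded to 64 bits, is 0xF09D3B6F8FA2A141.
Split into bytes (most-significant first): F0 9D 3B 6F 8F A2 A1 41.
Little-endian: lowest address holds the least-significant byte.
So at ascending addresses the bytes are 41 A1 A2 8F 6F 3B 9D F0.

41 A1 A2 8F 6F 3B 9D F0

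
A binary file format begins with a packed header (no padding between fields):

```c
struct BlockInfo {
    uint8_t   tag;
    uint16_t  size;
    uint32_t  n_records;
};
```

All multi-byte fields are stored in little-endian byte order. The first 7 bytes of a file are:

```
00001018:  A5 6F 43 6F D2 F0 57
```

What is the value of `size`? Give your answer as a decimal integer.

17263

`size` follows `tag` (1 byte), so it starts at byte offset 1 and occupies 2 bytes.
Bytes at offsets 1..2: 6F 43.
Little-endian stores the least-significant byte at the lowest address.
Reassemble most-significant byte first: 43 6F → 0x436F.
0x436F = 17263.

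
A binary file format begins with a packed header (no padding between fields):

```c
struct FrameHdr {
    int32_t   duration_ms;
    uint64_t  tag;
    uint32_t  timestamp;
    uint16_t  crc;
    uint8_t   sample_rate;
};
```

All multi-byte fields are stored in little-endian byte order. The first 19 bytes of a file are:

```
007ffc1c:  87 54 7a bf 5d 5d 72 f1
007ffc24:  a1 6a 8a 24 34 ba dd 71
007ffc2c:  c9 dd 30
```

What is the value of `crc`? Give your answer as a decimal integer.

`crc` follows `duration_ms` (4 B), `tag` (8 B), `timestamp` (4 B), so it starts at offset 4 + 8 + 4 = 16 and occupies 2 bytes.
Bytes at offsets 16..17: C9 DD.
In little-endian order the low byte comes first in memory.
Reassemble most-significant byte first: DD C9 → 0xDDC9.
0xDDC9 = 56777.

56777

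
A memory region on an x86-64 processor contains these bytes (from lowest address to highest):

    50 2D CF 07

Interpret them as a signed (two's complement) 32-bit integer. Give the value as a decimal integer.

131018064

Little-endian: lowest address holds the least-significant byte.
Reassemble most-significant byte first: 07 CF 2D 50 → 0x07CF2D50.
0x07CF2D50 = 131018064.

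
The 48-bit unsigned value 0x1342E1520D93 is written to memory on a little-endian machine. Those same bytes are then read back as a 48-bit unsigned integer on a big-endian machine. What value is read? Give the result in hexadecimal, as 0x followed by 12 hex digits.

0x930D52E14213

Stored little-endian, the bytes at ascending addresses are 93 0D 52 E1 42 13.
Read back as big-endian, the last byte is least significant, giving 0x930D52E14213.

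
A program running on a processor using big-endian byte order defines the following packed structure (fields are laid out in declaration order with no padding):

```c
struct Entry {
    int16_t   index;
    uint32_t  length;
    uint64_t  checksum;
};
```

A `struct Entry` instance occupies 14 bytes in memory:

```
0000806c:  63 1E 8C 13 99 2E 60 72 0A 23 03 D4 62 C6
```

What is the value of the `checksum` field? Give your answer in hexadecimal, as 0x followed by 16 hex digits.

`checksum` follows `index` (2 B), `length` (4 B), so it starts at offset 2 + 4 = 6 and occupies 8 bytes.
Bytes at offsets 6..13: 60 72 0A 23 03 D4 62 C6.
Big-endian stores the most-significant byte at the lowest address.
The bytes are already most-significant first: 0x60720A2303D462C6.

0x60720A2303D462C6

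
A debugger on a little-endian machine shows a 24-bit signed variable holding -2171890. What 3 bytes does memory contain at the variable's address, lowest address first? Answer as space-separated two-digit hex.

Two's complement of -2171890 in 24 bits: 2171890 = 0x2123F2; invert → 0xDEDC0D; add 1 → 0xDEDC0E.
Split into bytes (most-significant first): DE DC 0E.
Little-endian: lowest address holds the least-significant byte.
So at ascending addresses the bytes are 0E DC DE.

0E DC DE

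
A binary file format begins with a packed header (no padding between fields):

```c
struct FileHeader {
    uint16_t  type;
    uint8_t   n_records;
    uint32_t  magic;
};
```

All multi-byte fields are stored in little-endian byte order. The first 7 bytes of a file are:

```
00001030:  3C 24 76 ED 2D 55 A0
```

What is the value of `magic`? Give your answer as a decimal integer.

`magic` follows `type` (2 B), `n_records` (1 B), so it starts at offset 2 + 1 = 3 and occupies 4 bytes.
Bytes at offsets 3..6: ED 2D 55 A0.
In little-endian order the low byte comes first in memory.
Reassemble most-significant byte first: A0 55 2D ED → 0xA0552DED.
0xA0552DED = 2689936877.

2689936877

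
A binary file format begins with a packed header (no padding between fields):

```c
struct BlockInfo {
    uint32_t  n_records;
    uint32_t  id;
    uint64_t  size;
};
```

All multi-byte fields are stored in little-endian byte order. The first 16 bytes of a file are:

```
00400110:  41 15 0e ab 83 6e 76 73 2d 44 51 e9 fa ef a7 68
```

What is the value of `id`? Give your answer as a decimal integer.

`id` follows `n_records` (4 bytes), so it starts at byte offset 4 and occupies 4 bytes.
Bytes at offsets 4..7: 83 6E 76 73.
Little-endian stores the least-significant byte at the lowest address.
Reassemble most-significant byte first: 73 76 6E 83 → 0x73766E83.
0x73766E83 = 1937141379.

1937141379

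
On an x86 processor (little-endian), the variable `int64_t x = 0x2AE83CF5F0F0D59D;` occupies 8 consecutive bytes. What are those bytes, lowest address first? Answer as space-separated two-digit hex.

Split into bytes (most-significant first): 2A E8 3C F5 F0 F0 D5 9D.
Little-endian stores the least-significant byte at the lowest address.
So at ascending addresses the bytes are 9D D5 F0 F0 F5 3C E8 2A.

9D D5 F0 F0 F5 3C E8 2A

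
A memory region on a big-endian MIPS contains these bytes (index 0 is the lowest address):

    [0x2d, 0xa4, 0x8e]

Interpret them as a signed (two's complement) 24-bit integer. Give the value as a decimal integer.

2991246

Big-endian: lowest address holds the most-significant byte.
The bytes are already most-significant first: 0x2DA48E.
0x2DA48E = 2991246.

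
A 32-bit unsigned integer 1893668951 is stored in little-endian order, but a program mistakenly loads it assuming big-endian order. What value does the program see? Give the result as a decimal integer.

1461247856

1893668951 in 32-bit hexadecimal is 0x70DF1857.
Stored little-endian, the bytes at ascending addresses are 57 18 DF 70.
Read back as big-endian, the last byte is least significant, giving 0x5718DF70.
0x5718DF70 = 1461247856.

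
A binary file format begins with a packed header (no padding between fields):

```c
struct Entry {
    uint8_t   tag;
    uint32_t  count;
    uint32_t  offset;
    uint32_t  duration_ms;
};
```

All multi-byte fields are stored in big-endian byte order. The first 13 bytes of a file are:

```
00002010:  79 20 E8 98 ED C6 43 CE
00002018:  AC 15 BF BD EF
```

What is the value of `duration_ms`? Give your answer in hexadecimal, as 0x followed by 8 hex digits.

`duration_ms` follows `tag` (1 B), `count` (4 B), `offset` (4 B), so it starts at offset 1 + 4 + 4 = 9 and occupies 4 bytes.
Bytes at offsets 9..12: 15 BF BD EF.
Big-endian: lowest address holds the most-significant byte.
The bytes are already most-significant first: 0x15BFBDEF.

0x15BFBDEF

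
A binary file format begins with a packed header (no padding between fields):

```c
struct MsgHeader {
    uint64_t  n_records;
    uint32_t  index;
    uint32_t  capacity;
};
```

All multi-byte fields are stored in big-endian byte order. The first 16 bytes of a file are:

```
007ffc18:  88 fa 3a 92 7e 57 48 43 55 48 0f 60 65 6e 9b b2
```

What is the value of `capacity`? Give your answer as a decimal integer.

`capacity` follows `n_records` (8 B), `index` (4 B), so it starts at offset 8 + 4 = 12 and occupies 4 bytes.
Bytes at offsets 12..15: 65 6E 9B B2.
Big-endian: lowest address holds the most-significant byte.
The bytes are already most-significant first: 0x656E9BB2.
0x656E9BB2 = 1701747634.

1701747634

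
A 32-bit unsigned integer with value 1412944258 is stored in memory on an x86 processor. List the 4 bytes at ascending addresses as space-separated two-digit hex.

82 D1 37 54

1412944258 in hexadecimal, padded to 32 bits, is 0x5437D182.
Split into bytes (most-significant first): 54 37 D1 82.
Little-endian stores the least-significant byte at the lowest address.
So at ascending addresses the bytes are 82 D1 37 54.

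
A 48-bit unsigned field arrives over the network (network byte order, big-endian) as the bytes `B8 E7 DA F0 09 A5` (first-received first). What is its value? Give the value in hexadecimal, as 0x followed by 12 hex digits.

0xB8E7DAF009A5

Big-endian stores the most-significant byte at the lowest address.
The bytes are already most-significant first: 0xB8E7DAF009A5.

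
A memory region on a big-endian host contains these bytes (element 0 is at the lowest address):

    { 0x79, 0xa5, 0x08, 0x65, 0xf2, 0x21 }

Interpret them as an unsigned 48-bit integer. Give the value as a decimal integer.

Big-endian stores the most-significant byte at the lowest address.
The bytes are already most-significant first: 0x79A50865F221.
0x79A50865F221 = 133749717463585.

133749717463585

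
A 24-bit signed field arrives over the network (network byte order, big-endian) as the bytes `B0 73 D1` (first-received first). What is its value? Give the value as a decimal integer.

In big-endian order the high byte comes first in memory.
The bytes are already most-significant first: 0xB073D1.
Top bit is set, so as a signed 24-bit value this is 0xB073D1 − 2^24 = -5213231.

-5213231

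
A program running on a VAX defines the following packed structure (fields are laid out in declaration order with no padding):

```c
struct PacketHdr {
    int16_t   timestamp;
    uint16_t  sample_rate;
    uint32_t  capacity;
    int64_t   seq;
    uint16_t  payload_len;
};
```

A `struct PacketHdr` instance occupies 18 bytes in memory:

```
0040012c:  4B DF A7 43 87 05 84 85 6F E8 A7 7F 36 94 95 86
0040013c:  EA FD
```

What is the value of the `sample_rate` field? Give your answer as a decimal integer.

17319

`sample_rate` follows `timestamp` (2 bytes), so it starts at byte offset 2 and occupies 2 bytes.
Bytes at offsets 2..3: A7 43.
Little-endian stores the least-significant byte at the lowest address.
Reassemble most-significant byte first: 43 A7 → 0x43A7.
0x43A7 = 17319.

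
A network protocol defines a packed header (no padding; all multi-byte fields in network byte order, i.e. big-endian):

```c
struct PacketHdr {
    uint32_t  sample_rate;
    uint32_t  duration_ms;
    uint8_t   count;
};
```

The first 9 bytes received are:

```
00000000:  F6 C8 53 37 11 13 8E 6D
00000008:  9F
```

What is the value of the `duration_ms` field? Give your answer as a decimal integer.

286494317

`duration_ms` follows `sample_rate` (4 bytes), so it starts at byte offset 4 and occupies 4 bytes.
Bytes at offsets 4..7: 11 13 8E 6D.
Big-endian stores the most-significant byte at the lowest address.
The bytes are already most-significant first: 0x11138E6D.
0x11138E6D = 286494317.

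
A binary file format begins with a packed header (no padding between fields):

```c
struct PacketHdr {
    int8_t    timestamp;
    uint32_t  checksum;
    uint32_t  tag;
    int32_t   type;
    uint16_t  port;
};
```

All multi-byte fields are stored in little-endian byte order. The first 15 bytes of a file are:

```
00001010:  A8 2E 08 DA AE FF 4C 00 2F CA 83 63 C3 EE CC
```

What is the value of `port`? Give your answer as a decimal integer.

52462

`port` follows `timestamp` (1 B), `checksum` (4 B), `tag` (4 B), `type` (4 B), so it starts at offset 1 + 4 + 4 + 4 = 13 and occupies 2 bytes.
Bytes at offsets 13..14: EE CC.
Little-endian stores the least-significant byte at the lowest address.
Reassemble most-significant byte first: CC EE → 0xCCEE.
0xCCEE = 52462.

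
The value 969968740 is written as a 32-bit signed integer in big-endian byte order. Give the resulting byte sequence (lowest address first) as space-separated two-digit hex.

39 D0 8C 64

969968740 in hexadecimal, padded to 32 bits, is 0x39D08C64.
Split into bytes (most-significant first): 39 D0 8C 64.
In big-endian order the high byte comes first in memory.
So the memory order matches the most-significant-first order: 39 D0 8C 64.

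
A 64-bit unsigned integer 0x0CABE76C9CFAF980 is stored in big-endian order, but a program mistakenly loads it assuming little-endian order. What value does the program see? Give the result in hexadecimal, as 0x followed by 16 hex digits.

0x80F9FA9C6CE7AB0C

Stored big-endian, the bytes at ascending addresses are 0C AB E7 6C 9C FA F9 80.
Read back as little-endian, the first byte is least significant, giving 0x80F9FA9C6CE7AB0C.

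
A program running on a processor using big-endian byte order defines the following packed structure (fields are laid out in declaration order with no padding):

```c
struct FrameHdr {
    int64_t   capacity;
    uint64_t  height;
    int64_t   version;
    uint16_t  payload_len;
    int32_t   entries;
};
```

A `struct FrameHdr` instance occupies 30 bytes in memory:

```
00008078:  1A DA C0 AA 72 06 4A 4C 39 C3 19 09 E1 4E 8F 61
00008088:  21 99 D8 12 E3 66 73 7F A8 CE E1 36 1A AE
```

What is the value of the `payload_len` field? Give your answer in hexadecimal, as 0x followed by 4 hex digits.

0xA8CE

`payload_len` follows `capacity` (8 B), `height` (8 B), `version` (8 B), so it starts at offset 8 + 8 + 8 = 24 and occupies 2 bytes.
Bytes at offsets 24..25: A8 CE.
Big-endian: lowest address holds the most-significant byte.
The bytes are already most-significant first: 0xA8CE.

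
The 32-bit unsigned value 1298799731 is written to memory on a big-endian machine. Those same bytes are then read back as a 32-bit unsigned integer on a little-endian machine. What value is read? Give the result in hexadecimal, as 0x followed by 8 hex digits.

1298799731 in 32-bit hexadecimal is 0x4D6A1C73.
Stored big-endian, the bytes at ascending addresses are 4D 6A 1C 73.
Read back as little-endian, the first byte is least significant, giving 0x731C6A4D.

0x731C6A4D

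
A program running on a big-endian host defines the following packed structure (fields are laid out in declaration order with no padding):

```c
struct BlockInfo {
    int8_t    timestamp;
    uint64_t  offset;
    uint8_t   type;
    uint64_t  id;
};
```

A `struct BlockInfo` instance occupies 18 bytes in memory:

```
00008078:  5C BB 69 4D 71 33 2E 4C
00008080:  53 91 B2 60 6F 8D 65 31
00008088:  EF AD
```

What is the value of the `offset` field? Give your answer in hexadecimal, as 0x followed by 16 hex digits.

0xBB694D71332E4C53

`offset` follows `timestamp` (1 byte), so it starts at byte offset 1 and occupies 8 bytes.
Bytes at offsets 1..8: BB 69 4D 71 33 2E 4C 53.
Big-endian: lowest address holds the most-significant byte.
The bytes are already most-significant first: 0xBB694D71332E4C53.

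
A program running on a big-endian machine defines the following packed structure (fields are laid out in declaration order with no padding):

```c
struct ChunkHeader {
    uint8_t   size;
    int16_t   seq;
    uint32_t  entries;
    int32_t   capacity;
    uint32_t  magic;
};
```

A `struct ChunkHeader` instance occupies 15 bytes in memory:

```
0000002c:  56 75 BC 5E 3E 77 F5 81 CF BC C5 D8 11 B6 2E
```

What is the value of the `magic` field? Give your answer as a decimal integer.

3625039406

`magic` follows `size` (1 B), `seq` (2 B), `entries` (4 B), `capacity` (4 B), so it starts at offset 1 + 2 + 4 + 4 = 11 and occupies 4 bytes.
Bytes at offsets 11..14: D8 11 B6 2E.
Big-endian: lowest address holds the most-significant byte.
The bytes are already most-significant first: 0xD811B62E.
0xD811B62E = 3625039406.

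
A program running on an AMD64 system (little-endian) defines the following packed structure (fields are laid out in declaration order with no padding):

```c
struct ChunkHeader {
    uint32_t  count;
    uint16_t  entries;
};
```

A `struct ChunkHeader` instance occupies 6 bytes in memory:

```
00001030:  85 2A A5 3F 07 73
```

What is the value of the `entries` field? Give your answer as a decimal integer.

`entries` follows `count` (4 bytes), so it starts at byte offset 4 and occupies 2 bytes.
Bytes at offsets 4..5: 07 73.
Little-endian: lowest address holds the least-significant byte.
Reassemble most-significant byte first: 73 07 → 0x7307.
0x7307 = 29447.

29447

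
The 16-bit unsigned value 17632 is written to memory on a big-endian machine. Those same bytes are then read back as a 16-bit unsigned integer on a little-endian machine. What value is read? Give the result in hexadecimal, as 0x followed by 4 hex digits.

0xE044

17632 in 16-bit hexadecimal is 0x44E0.
Stored big-endian, the bytes at ascending addresses are 44 E0.
Read back as little-endian, the first byte is least significant, giving 0xE044.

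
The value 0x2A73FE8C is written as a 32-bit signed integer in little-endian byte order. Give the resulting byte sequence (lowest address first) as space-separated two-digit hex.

Split into bytes (most-significant first): 2A 73 FE 8C.
In little-endian order the low byte comes first in memory.
So at ascending addresses the bytes are 8C FE 73 2A.

8C FE 73 2A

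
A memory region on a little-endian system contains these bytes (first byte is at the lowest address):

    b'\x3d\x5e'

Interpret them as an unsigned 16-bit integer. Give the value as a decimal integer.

24125

Little-endian: lowest address holds the least-significant byte.
Reassemble most-significant byte first: 5E 3D → 0x5E3D.
0x5E3D = 24125.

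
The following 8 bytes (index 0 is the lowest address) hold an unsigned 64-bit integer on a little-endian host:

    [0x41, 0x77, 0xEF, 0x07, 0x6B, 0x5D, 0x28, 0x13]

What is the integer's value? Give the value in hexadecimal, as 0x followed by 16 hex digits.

Little-endian stores the least-significant byte at the lowest address.
Reassemble most-significant byte first: 13 28 5D 6B 07 EF 77 41 → 0x13285D6B07EF7741.

0x13285D6B07EF7741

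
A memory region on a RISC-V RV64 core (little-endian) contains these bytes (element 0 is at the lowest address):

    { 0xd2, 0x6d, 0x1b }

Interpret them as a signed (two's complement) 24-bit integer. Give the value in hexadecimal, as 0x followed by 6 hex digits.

0x1B6DD2

Little-endian: lowest address holds the least-significant byte.
Reassemble most-significant byte first: 1B 6D D2 → 0x1B6DD2.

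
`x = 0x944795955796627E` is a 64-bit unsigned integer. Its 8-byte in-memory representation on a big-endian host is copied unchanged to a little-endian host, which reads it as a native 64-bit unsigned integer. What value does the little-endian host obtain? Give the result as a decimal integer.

Stored big-endian, the bytes at ascending addresses are 94 47 95 95 57 96 62 7E.
Read back as little-endian, the first byte is least significant, giving 0x7E62965795954794.
0x7E62965795954794 = 9107006699412473748.

9107006699412473748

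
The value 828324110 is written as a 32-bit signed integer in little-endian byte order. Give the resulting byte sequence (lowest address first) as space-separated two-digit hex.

828324110 in hexadecimal, padded to 32 bits, is 0x315F390E.
Split into bytes (most-significant first): 31 5F 39 0E.
Little-endian stores the least-significant byte at the lowest address.
So at ascending addresses the bytes are 0E 39 5F 31.

0E 39 5F 31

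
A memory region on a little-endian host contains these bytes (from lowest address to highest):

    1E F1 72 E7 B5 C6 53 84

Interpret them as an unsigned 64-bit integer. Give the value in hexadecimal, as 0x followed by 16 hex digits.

Little-endian: lowest address holds the least-significant byte.
Reassemble most-significant byte first: 84 53 C6 B5 E7 72 F1 1E → 0x8453C6B5E772F11E.

0x8453C6B5E772F11E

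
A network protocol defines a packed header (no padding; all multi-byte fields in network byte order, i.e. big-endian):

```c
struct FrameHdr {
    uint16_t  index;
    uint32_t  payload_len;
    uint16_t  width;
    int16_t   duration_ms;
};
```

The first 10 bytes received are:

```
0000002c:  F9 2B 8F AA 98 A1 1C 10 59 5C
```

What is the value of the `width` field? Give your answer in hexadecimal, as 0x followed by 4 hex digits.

0x1C10

`width` follows `index` (2 B), `payload_len` (4 B), so it starts at offset 2 + 4 = 6 and occupies 2 bytes.
Bytes at offsets 6..7: 1C 10.
Big-endian: lowest address holds the most-significant byte.
The bytes are already most-significant first: 0x1C10.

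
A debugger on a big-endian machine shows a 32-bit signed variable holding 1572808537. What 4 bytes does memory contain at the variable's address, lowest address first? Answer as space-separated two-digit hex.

1572808537 in hexadecimal, padded to 32 bits, is 0x5DBF2759.
Split into bytes (most-significant first): 5D BF 27 59.
Big-endian stores the most-significant byte at the lowest address.
So the memory order matches the most-significant-first order: 5D BF 27 59.

5D BF 27 59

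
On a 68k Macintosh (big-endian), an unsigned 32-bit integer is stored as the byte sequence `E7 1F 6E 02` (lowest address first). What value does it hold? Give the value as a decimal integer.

3877596674

Big-endian: lowest address holds the most-significant byte.
The bytes are already most-significant first: 0xE71F6E02.
0xE71F6E02 = 3877596674.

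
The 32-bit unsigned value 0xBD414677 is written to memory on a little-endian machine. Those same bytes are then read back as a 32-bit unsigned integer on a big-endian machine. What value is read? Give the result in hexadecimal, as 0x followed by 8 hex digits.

Stored little-endian, the bytes at ascending addresses are 77 46 41 BD.
Read back as big-endian, the last byte is least significant, giving 0x774641BD.

0x774641BD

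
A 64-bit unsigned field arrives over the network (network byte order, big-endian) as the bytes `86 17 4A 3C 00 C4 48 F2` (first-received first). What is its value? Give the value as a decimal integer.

9662273147118045426

Big-endian: lowest address holds the most-significant byte.
The bytes are already most-significant first: 0x86174A3C00C448F2.
0x86174A3C00C448F2 = 9662273147118045426.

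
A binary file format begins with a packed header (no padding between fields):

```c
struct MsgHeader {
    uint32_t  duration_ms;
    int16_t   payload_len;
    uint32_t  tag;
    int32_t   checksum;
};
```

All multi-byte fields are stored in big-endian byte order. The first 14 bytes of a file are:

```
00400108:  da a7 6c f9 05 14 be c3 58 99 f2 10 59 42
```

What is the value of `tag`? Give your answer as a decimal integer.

3200473241

`tag` follows `duration_ms` (4 B), `payload_len` (2 B), so it starts at offset 4 + 2 = 6 and occupies 4 bytes.
Bytes at offsets 6..9: BE C3 58 99.
Big-endian: lowest address holds the most-significant byte.
The bytes are already most-significant first: 0xBEC35899.
0xBEC35899 = 3200473241.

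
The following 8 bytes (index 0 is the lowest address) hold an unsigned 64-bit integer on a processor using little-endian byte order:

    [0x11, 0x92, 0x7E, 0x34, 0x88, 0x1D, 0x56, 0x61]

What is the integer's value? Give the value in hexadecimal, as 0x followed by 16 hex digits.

0x61561D88347E9211

Little-endian: lowest address holds the least-significant byte.
Reassemble most-significant byte first: 61 56 1D 88 34 7E 92 11 → 0x61561D88347E9211.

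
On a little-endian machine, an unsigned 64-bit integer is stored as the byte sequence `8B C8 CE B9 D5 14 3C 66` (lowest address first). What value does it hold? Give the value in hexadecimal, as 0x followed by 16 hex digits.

Little-endian: lowest address holds the least-significant byte.
Reassemble most-significant byte first: 66 3C 14 D5 B9 CE C8 8B → 0x663C14D5B9CEC88B.

0x663C14D5B9CEC88B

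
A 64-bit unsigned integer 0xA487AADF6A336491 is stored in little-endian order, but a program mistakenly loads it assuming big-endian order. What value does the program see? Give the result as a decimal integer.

10476555167282661284

Stored little-endian, the bytes at ascending addresses are 91 64 33 6A DF AA 87 A4.
Read back as big-endian, the last byte is least significant, giving 0x9164336ADFAA87A4.
0x9164336ADFAA87A4 = 10476555167282661284.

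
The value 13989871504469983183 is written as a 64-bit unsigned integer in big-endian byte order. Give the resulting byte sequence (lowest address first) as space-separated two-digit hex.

C2 26 02 03 05 4A FF CF

13989871504469983183 in hexadecimal, padded to 64 bits, is 0xC2260203054AFFCF.
Split into bytes (most-significant first): C2 26 02 03 05 4A FF CF.
In big-endian order the high byte comes first in memory.
So the memory order matches the most-significant-first order: C2 26 02 03 05 4A FF CF.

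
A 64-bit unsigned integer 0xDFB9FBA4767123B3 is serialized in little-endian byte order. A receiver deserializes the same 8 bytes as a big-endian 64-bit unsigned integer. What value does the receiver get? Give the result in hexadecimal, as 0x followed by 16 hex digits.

Stored little-endian, the bytes at ascending addresses are B3 23 71 76 A4 FB B9 DF.
Read back as big-endian, the last byte is least significant, giving 0xB3237176A4FBB9DF.

0xB3237176A4FBB9DF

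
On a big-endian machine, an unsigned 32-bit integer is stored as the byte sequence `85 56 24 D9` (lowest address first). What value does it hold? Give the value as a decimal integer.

2237015257

Big-endian stores the most-significant byte at the lowest address.
The bytes are already most-significant first: 0x855624D9.
0x855624D9 = 2237015257.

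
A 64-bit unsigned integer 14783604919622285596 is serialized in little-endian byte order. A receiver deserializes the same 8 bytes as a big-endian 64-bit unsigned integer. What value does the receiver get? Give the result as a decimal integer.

14783604919622285596 in 64-bit hexadecimal is 0xCD29EA58F5CDB91C.
Stored little-endian, the bytes at ascending addresses are 1C B9 CD F5 58 EA 29 CD.
Read back as big-endian, the last byte is least significant, giving 0x1CB9CDF558EA29CD.
0x1CB9CDF558EA29CD = 2069911957395876301.

2069911957395876301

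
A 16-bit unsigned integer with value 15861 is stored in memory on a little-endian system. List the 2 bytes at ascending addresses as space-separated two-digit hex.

F5 3D

15861 in hexadecimal, padded to 16 bits, is 0x3DF5.
Split into bytes (most-significant first): 3D F5.
Little-endian: lowest address holds the least-significant byte.
So at ascending addresses the bytes are F5 3D.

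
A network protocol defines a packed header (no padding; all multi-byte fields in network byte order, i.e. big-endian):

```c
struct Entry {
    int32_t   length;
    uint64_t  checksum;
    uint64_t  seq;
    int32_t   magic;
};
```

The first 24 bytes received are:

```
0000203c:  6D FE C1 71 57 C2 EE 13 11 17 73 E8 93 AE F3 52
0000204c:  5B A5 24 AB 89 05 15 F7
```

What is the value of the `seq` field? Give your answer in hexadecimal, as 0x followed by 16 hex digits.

`seq` follows `length` (4 B), `checksum` (8 B), so it starts at offset 4 + 8 = 12 and occupies 8 bytes.
Bytes at offsets 12..19: 93 AE F3 52 5B A5 24 AB.
Big-endian: lowest address holds the most-significant byte.
The bytes are already most-significant first: 0x93AEF3525BA524AB.

0x93AEF3525BA524AB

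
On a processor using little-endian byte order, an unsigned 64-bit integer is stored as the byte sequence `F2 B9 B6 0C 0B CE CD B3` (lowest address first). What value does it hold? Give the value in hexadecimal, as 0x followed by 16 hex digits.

0xB3CDCE0B0CB6B9F2

In little-endian order the low byte comes first in memory.
Reassemble most-significant byte first: B3 CD CE 0B 0C B6 B9 F2 → 0xB3CDCE0B0CB6B9F2.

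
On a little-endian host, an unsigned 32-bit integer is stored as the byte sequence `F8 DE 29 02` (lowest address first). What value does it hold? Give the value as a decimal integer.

36298488

Little-endian: lowest address holds the least-significant byte.
Reassemble most-significant byte first: 02 29 DE F8 → 0x0229DEF8.
0x0229DEF8 = 36298488.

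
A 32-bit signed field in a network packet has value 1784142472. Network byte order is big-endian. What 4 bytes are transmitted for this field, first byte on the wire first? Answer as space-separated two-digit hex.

1784142472 in hexadecimal, padded to 32 bits, is 0x6A57DA88.
Split into bytes (most-significant first): 6A 57 DA 88.
In big-endian order the high byte comes first in memory.
So the memory order matches the most-significant-first order: 6A 57 DA 88.

6A 57 DA 88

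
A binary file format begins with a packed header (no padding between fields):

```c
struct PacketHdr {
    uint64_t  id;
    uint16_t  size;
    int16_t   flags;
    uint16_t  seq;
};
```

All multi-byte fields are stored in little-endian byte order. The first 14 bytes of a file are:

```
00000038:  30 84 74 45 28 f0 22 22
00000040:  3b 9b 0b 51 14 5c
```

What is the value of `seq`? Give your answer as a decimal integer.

`seq` follows `id` (8 B), `size` (2 B), `flags` (2 B), so it starts at offset 8 + 2 + 2 = 12 and occupies 2 bytes.
Bytes at offsets 12..13: 14 5C.
Little-endian: lowest address holds the least-significant byte.
Reassemble most-significant byte first: 5C 14 → 0x5C14.
0x5C14 = 23572.

23572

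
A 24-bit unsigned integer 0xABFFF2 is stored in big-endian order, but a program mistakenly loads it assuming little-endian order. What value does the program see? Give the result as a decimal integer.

15925163

Stored big-endian, the bytes at ascending addresses are AB FF F2.
Read back as little-endian, the first byte is least significant, giving 0xF2FFAB.
0xF2FFAB = 15925163.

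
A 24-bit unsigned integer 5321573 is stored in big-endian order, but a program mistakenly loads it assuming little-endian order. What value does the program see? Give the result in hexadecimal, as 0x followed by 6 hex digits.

5321573 in 24-bit hexadecimal is 0x513365.
Stored big-endian, the bytes at ascending addresses are 51 33 65.
Read back as little-endian, the first byte is least significant, giving 0x653351.

0x653351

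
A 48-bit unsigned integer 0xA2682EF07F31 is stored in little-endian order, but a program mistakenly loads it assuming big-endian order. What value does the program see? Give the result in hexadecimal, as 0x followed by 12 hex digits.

0x317FF02E68A2

Stored little-endian, the bytes at ascending addresses are 31 7F F0 2E 68 A2.
Read back as big-endian, the last byte is least significant, giving 0x317FF02E68A2.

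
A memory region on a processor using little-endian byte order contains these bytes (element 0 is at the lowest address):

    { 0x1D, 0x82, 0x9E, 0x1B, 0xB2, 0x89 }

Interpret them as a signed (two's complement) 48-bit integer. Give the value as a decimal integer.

-130076916153827

In little-endian order the low byte comes first in memory.
Reassemble most-significant byte first: 89 B2 1B 9E 82 1D → 0x89B21B9E821D.
Top bit is set, so as a signed 48-bit value this is 0x89B21B9E821D − 2^48 = -130076916153827.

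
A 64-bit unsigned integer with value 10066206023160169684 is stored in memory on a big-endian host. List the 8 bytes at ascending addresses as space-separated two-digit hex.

8B B2 59 0B 86 5C 04 D4

10066206023160169684 in hexadecimal, padded to 64 bits, is 0x8BB2590B865C04D4.
Split into bytes (most-significant first): 8B B2 59 0B 86 5C 04 D4.
Big-endian: lowest address holds the most-significant byte.
So the memory order matches the most-significant-first order: 8B B2 59 0B 86 5C 04 D4.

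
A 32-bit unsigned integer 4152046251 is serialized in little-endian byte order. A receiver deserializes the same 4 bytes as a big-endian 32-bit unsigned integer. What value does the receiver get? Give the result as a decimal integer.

4152046251 in 32-bit hexadecimal is 0xF77B32AB.
Stored little-endian, the bytes at ascending addresses are AB 32 7B F7.
Read back as big-endian, the last byte is least significant, giving 0xAB327BF7.
0xAB327BF7 = 2872212471.

2872212471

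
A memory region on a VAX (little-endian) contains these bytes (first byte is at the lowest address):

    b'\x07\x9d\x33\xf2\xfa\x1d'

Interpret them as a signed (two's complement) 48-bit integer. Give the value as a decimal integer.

Little-endian: lowest address holds the least-significant byte.
Reassemble most-significant byte first: 1D FA F2 33 9D 07 → 0x1DFAF2339D07.
0x1DFAF2339D07 = 32963642498311.

32963642498311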